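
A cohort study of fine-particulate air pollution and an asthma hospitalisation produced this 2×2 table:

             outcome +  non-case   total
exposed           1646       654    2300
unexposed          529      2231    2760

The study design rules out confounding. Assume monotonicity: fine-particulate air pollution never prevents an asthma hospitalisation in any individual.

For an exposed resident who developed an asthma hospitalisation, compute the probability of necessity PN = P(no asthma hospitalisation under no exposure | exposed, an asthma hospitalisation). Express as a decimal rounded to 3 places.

p₁ = P(outcome | exposed) = 1646/2300 = 0.71565
p₀ = P(outcome | unexposed) = 529/2760 = 0.19167
Under exogeneity and monotonicity, PN = (p₁ − p₀) / p₁.
PN = (0.71565 − 0.19167) / 0.71565 = 0.52399 / 0.71565 ≈ 0.7322

PN ≈ 0.732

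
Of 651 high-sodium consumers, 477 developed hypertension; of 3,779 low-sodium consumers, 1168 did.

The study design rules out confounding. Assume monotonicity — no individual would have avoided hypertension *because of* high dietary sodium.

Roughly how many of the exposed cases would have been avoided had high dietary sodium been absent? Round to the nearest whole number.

p₁ = P(outcome | exposed) = 477/651 = 0.73272
p₀ = P(outcome | unexposed) = 1168/3779 = 0.30908
PN = (p₁ − p₀)/p₁ = (0.73272 − 0.30908) / 0.73272 ≈ 0.57818.
Attributable cases ≈ PN × (exposed cases) = 0.57818 × 477 ≈ 275.79.

about 276 cases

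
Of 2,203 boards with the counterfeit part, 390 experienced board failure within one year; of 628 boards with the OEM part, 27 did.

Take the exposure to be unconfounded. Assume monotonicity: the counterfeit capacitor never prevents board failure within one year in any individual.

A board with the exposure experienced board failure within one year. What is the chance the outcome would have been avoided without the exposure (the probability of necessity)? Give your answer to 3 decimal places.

p₁ = P(outcome | exposed) = 390/2203 = 0.17703
p₀ = P(outcome | unexposed) = 27/628 = 0.042994
Under exogeneity and monotonicity, PN = (p₁ − p₀) / p₁.
PN = (0.17703 − 0.042994) / 0.17703 = 0.13404 / 0.17703 ≈ 0.7571

PN ≈ 0.757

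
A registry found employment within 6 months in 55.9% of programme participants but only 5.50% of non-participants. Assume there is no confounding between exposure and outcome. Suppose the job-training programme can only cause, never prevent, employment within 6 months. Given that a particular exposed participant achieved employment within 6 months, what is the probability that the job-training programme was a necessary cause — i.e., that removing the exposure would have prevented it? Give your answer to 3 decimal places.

PN ≈ 0.902

p₁ = 0.559, p₀ = 0.055.
Under exogeneity and monotonicity, PN = (p₁ − p₀) / p₁.
PN = (0.559 − 0.055) / 0.559 = 0.504 / 0.559 ≈ 0.9016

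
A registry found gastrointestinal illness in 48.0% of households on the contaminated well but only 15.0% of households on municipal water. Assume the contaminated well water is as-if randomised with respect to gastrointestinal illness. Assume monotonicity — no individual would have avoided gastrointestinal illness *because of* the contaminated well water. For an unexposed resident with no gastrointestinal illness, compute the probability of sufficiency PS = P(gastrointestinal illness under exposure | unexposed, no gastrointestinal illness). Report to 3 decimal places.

PS ≈ 0.388

p₁ = 0.48, p₀ = 0.15.
Under exogeneity and monotonicity, PS = (p₁ − p₀) / (1 − p₀).
PS = (0.48 − 0.15) / (1 − 0.15) = 0.33 / 0.85 ≈ 0.3882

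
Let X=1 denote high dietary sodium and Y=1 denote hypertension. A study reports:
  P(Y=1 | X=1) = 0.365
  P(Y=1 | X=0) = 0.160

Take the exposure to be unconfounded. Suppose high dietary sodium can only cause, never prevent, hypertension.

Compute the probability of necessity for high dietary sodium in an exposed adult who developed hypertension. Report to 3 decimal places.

Let p₁ = 0.365, p₀ = 0.16.
Under exogeneity and monotonicity, PN = (p₁ − p₀) / p₁.
PN = (0.365 − 0.16) / 0.365 = 0.205 / 0.365 ≈ 0.5616

PN ≈ 0.562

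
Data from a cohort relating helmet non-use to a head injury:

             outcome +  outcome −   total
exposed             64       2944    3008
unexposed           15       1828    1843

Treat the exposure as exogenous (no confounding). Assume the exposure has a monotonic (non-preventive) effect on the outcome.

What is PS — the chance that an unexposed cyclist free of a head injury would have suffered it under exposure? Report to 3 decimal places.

p₁ = P(outcome | exposed) = 64/3008 = 0.021277
p₀ = P(outcome | unexposed) = 15/1843 = 0.0081389
Under exogeneity and monotonicity, PS = (p₁ − p₀)/(1 − p₀).
PS = (0.021277 − 0.0081389) / 0.99186 ≈ 0.0132

PS ≈ 0.013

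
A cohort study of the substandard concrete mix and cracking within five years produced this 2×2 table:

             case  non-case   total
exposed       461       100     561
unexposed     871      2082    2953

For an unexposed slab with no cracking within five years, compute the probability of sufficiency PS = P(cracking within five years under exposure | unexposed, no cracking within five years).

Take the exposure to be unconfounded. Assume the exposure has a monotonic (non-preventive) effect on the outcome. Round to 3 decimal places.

p₁ = P(outcome | exposed) = 461/561 = 0.82175
p₀ = P(outcome | unexposed) = 871/2953 = 0.29495
Under exogeneity and monotonicity, PS = (p₁ − p₀) / (1 − p₀).
PS = (0.82175 − 0.29495) / (1 − 0.29495) = 0.52679 / 0.70505 ≈ 0.7472

PS ≈ 0.747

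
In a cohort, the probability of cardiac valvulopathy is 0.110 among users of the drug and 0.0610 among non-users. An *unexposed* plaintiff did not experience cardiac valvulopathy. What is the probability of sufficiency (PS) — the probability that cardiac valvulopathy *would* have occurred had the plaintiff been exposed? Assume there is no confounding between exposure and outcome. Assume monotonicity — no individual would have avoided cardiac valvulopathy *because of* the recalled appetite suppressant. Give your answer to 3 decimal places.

PS ≈ 0.052

Let p₁ = 0.11, p₀ = 0.061.
Under exogeneity and monotonicity, PS = (p₁ − p₀) / (1 − p₀).
PS = (0.11 − 0.061) / (1 − 0.061) = 0.049 / 0.939 ≈ 0.0522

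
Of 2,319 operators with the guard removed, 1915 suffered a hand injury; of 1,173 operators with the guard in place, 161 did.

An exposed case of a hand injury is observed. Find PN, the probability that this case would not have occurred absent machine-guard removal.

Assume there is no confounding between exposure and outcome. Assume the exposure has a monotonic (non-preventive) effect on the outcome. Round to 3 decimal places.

PN ≈ 0.834

p₁ = P(outcome | exposed) = 1915/2319 = 0.82579
p₀ = P(outcome | unexposed) = 161/1173 = 0.13725
Under exogeneity and monotonicity, PN = (p₁ − p₀) / p₁.
PN = (0.82579 − 0.13725) / 0.82579 = 0.68853 / 0.82579 ≈ 0.8338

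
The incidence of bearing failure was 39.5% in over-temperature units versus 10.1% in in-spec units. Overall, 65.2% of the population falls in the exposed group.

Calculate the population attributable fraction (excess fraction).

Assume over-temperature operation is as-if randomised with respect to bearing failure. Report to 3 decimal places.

PAF ≈ 0.655

p₁ = 0.395, p₀ = 0.101.
Overall risk P(Y=1) = π·p₁ + (1−π)·p₀ = 0.652×0.395 + 0.348×0.101 = 0.29269.
Under exogeneity, PAF = [P(Y=1) − p₀] / P(Y=1).
PAF = (0.29269 − 0.101) / 0.29269 ≈ 0.6549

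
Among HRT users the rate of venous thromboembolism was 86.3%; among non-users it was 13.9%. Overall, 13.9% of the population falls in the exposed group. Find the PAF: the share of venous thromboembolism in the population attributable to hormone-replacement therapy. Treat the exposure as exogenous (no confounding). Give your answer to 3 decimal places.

p₁ = 0.863, p₀ = 0.139.
Overall risk P(Y=1) = π·p₁ + (1−π)·p₀ = 0.139×0.863 + 0.861×0.139 = 0.23964.
Under exogeneity, PAF = [P(Y=1) − p₀] / P(Y=1).
PAF = (0.23964 − 0.139) / 0.23964 ≈ 0.4200

PAF ≈ 0.420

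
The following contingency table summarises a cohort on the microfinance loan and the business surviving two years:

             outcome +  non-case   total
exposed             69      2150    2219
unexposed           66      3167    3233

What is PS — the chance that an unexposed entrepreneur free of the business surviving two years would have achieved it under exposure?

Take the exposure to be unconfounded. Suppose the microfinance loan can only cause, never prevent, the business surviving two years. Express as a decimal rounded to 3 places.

p₁ = P(outcome | exposed) = 69/2219 = 0.031095
p₀ = P(outcome | unexposed) = 66/3233 = 0.020414
Under exogeneity and monotonicity, PS = (p₁ − p₀) / (1 − p₀).
PS = (0.031095 − 0.020414) / (1 − 0.020414) = 0.010681 / 0.97959 ≈ 0.0109

PS ≈ 0.011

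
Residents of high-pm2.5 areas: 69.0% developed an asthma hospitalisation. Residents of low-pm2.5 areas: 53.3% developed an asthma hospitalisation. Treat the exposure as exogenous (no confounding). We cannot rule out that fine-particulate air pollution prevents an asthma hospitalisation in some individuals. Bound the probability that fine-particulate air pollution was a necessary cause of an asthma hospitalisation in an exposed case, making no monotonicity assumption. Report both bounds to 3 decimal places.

p₁ = 0.69, p₀ = 0.533.
Under exogeneity alone the bounds on PN are max{0,(p₁−p₀)/p₁} ≤ PN ≤ min{1,(1−p₀)/p₁}.
  lower = (p₁ − p₀)/p₁ = 0.157 / 0.69 ≈ 0.2275
  upper = min{1, (1 − p₀)/p₁} = 0.467 / 0.69 ≈ 0.6768

0.228 ≤ PN ≤ 0.677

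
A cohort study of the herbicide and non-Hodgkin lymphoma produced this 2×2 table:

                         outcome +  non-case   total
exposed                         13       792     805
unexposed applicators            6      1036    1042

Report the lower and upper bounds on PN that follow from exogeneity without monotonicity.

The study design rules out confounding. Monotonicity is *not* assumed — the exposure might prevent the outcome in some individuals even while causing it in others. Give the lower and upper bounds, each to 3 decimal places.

0.643 ≤ PN ≤ 1.000

p₁ = P(outcome | exposed) = 13/805 = 0.016149
p₀ = P(outcome | unexposed) = 6/1042 = 0.0057582
Under exogeneity alone the bounds on PN are max{0,(p₁−p₀)/p₁} ≤ PN ≤ min{1,(1−p₀)/p₁}.
  lower = (p₁ − p₀)/p₁ = 0.010391 / 0.016149 ≈ 0.6434
  upper = min{1, (1 − p₀)/p₁} = 0.99424 / 0.016149 ≈ 61.5665 → capped at 1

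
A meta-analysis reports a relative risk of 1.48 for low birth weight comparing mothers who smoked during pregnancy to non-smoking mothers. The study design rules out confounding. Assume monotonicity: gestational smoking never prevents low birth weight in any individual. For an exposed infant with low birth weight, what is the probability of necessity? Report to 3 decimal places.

PN ≈ 0.324

Under exogeneity and monotonicity, PN = (RR − 1) / RR = 1 − 1/RR.
PN = (1.48 − 1) / 1.48 = 0.48 / 1.48 ≈ 0.3243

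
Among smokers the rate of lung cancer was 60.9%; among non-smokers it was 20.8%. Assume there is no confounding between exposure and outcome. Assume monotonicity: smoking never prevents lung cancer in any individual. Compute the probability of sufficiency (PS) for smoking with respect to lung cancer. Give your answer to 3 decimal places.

p₁ = 0.609, p₀ = 0.208.
Under exogeneity and monotonicity, PS = (p₁ − p₀) / (1 − p₀).
PS = (0.609 − 0.208) / (1 − 0.208) = 0.401 / 0.792 ≈ 0.5063

PS ≈ 0.506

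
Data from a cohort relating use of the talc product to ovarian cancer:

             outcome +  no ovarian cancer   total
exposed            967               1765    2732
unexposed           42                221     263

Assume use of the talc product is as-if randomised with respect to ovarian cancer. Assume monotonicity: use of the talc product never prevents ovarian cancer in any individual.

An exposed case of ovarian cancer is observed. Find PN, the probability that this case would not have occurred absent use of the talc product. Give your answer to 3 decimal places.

PN ≈ 0.549

p₁ = P(outcome | exposed) = 967/2732 = 0.35395
p₀ = P(outcome | unexposed) = 42/263 = 0.1597
Under exogeneity and monotonicity, PN = (p₁ − p₀)/p₁.
PN = (0.35395 − 0.1597) / 0.35395 ≈ 0.5488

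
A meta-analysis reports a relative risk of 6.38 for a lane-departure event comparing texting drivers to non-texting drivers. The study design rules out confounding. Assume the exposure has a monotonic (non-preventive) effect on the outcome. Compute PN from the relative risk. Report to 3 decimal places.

PN ≈ 0.843

Under exogeneity and monotonicity, PN = (RR − 1) / RR = 1 − 1/RR.
PN = (6.38 − 1) / 6.38 = 5.38 / 6.38 ≈ 0.8433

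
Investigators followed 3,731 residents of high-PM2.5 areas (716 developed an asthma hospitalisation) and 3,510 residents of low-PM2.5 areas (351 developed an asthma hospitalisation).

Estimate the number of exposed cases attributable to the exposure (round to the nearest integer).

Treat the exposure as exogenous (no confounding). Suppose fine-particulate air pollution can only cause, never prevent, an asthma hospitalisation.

p₁ = P(outcome | exposed) = 716/3731 = 0.19191
p₀ = P(outcome | unexposed) = 351/3510 = 0.1
PN = (p₁ − p₀)/p₁ = (0.19191 − 0.1) / 0.19191 ≈ 0.47891.
Attributable cases ≈ PN × (exposed cases) = 0.47891 × 716 ≈ 342.90.

about 343 cases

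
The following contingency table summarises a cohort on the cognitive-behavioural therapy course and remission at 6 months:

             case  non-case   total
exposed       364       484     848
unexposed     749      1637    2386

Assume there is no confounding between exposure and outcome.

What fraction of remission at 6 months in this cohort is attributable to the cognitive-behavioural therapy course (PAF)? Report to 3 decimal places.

p₁ = P(outcome | exposed) = 364/848 = 0.42925
p₀ = P(outcome | unexposed) = 749/2386 = 0.31391
Exposure prevalence π = 848/3234 = 0.26221; overall risk P(Y=1) = 0.34416.
Under exogeneity, PAF = [P(Y=1) − p₀]/P(Y=1).
PAF = (0.34416 − 0.31391) / 0.34416 ≈ 0.0879

PAF ≈ 0.088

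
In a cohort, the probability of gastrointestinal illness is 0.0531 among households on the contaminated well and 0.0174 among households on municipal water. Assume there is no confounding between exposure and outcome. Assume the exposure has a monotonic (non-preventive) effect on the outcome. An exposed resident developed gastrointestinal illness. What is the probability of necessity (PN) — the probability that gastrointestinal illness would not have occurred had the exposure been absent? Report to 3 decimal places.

Let p₁ = 0.0531, p₀ = 0.0174.
Under exogeneity and monotonicity, PN = (p₁ − p₀) / p₁.
PN = (0.0531 − 0.0174) / 0.0531 = 0.0357 / 0.0531 ≈ 0.6723

PN ≈ 0.672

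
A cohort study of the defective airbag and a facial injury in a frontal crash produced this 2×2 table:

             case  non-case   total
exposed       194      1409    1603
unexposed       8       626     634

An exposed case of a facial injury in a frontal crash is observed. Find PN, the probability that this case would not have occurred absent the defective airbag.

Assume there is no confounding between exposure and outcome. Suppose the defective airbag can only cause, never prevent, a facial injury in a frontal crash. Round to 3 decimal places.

PN ≈ 0.896

p₁ = P(outcome | exposed) = 194/1603 = 0.12102
p₀ = P(outcome | unexposed) = 8/634 = 0.012618
Under exogeneity and monotonicity, PN = (p₁ − p₀)/p₁.
PN = (0.12102 − 0.012618) / 0.12102 ≈ 0.8957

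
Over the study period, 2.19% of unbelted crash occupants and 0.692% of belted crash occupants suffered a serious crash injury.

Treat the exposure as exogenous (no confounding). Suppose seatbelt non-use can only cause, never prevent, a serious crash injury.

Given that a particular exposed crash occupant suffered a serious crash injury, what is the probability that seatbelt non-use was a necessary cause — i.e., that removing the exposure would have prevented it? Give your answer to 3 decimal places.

p₁ = 0.0219, p₀ = 0.00692.
Under exogeneity and monotonicity, PN = (p₁ − p₀) / p₁.
PN = (0.0219 − 0.00692) / 0.0219 = 0.01498 / 0.0219 ≈ 0.6840

PN ≈ 0.684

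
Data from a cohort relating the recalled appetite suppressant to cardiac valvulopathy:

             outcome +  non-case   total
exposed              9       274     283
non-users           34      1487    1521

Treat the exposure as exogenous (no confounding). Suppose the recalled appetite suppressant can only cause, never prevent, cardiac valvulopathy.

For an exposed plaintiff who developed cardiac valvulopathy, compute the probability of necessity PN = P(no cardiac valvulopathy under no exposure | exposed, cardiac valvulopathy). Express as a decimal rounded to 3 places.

PN ≈ 0.297

p₁ = P(outcome | exposed) = 9/283 = 0.031802
p₀ = P(outcome | unexposed) = 34/1521 = 0.022354
Under exogeneity and monotonicity, PN = (p₁ − p₀)/p₁.
PN = (0.031802 − 0.022354) / 0.031802 ≈ 0.2971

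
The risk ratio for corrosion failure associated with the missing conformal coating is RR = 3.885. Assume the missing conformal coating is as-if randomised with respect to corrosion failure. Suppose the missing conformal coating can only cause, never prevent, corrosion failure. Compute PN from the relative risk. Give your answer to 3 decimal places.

Under exogeneity and monotonicity, PN = (RR − 1) / RR = 1 − 1/RR.
PN = (3.885 − 1) / 3.885 = 2.885 / 3.885 ≈ 0.7426

PN ≈ 0.743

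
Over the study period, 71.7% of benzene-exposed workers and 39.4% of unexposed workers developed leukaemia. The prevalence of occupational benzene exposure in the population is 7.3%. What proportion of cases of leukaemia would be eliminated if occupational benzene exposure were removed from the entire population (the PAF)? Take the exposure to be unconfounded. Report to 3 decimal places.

PAF ≈ 0.056

p₁ = 0.717, p₀ = 0.394.
Overall risk P(Y=1) = π·p₁ + (1−π)·p₀ = 0.073×0.717 + 0.927×0.394 = 0.41758.
Under exogeneity, PAF = [P(Y=1) − p₀] / P(Y=1).
PAF = (0.41758 − 0.394) / 0.41758 ≈ 0.0565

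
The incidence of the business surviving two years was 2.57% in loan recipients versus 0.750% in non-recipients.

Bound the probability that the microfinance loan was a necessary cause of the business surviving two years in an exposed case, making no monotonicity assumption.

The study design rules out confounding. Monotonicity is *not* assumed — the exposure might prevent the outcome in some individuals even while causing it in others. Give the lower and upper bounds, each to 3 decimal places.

0.708 ≤ PN ≤ 1.000

p₁ = 0.0257, p₀ = 0.0075.
Under exogeneity alone the bounds on PN are max{0,(p₁−p₀)/p₁} ≤ PN ≤ min{1,(1−p₀)/p₁}.
  lower = (p₁ − p₀)/p₁ = 0.0182 / 0.0257 ≈ 0.7082
  upper = min{1, (1 − p₀)/p₁} = 0.9925 / 0.0257 ≈ 38.6187 → capped at 1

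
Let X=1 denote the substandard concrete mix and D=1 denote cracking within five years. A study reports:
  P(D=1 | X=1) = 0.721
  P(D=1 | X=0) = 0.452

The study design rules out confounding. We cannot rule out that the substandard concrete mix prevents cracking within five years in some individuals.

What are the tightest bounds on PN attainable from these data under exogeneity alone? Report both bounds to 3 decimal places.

Let p₁ = 0.721, p₀ = 0.452.
Under exogeneity alone the bounds on PN are max{0,(p₁−p₀)/p₁} ≤ PN ≤ min{1,(1−p₀)/p₁}.
  lower = (p₁ − p₀)/p₁ = 0.269 / 0.721 ≈ 0.3731
  upper = min{1, (1 − p₀)/p₁} = 0.548 / 0.721 ≈ 0.7601

0.373 ≤ PN ≤ 0.760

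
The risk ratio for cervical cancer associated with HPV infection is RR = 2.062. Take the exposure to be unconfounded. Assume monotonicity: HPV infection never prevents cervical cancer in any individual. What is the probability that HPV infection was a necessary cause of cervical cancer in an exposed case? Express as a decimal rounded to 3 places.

Under exogeneity and monotonicity, PN = (RR − 1) / RR = 1 − 1/RR.
PN = (2.062 − 1) / 2.062 = 1.062 / 2.062 ≈ 0.5150

PN ≈ 0.515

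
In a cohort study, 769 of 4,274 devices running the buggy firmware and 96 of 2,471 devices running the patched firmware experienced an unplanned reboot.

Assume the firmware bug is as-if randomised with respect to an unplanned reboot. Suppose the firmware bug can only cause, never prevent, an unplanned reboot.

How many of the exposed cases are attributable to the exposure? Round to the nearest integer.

about 603 cases

p₁ = P(outcome | exposed) = 769/4274 = 0.17993
p₀ = P(outcome | unexposed) = 96/2471 = 0.038851
PN = (p₁ − p₀)/p₁ = (0.17993 − 0.038851) / 0.17993 ≈ 0.78407.
Attributable cases ≈ PN × (exposed cases) = 0.78407 × 769 ≈ 602.95.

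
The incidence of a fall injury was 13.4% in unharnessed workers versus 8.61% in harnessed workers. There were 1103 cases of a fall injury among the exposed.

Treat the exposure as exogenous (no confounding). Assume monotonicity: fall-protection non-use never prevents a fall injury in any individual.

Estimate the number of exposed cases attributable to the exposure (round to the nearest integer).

about 394 cases

p₁ = 0.134, p₀ = 0.0861.
PN = (p₁ − p₀)/p₁ = (0.134 − 0.0861) / 0.134 ≈ 0.35746.
Attributable cases ≈ PN × (exposed cases) = 0.35746 × 1103 ≈ 394.28.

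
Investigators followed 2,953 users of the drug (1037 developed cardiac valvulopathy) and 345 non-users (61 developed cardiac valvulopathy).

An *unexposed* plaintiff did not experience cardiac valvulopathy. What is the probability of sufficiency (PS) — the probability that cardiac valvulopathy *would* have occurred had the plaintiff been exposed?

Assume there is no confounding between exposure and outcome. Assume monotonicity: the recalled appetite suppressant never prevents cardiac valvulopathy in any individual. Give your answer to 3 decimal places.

PS ≈ 0.212

p₁ = P(outcome | exposed) = 1037/2953 = 0.35117
p₀ = P(outcome | unexposed) = 61/345 = 0.17681
Under exogeneity and monotonicity, PS = (p₁ − p₀) / (1 − p₀).
PS = (0.35117 − 0.17681) / (1 − 0.17681) = 0.17436 / 0.82319 ≈ 0.2118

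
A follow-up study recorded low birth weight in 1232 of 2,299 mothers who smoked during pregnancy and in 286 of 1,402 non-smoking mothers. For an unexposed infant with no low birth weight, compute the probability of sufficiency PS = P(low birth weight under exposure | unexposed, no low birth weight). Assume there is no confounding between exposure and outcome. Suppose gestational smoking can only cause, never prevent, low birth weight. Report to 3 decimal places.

p₁ = P(outcome | exposed) = 1232/2299 = 0.53589
p₀ = P(outcome | unexposed) = 286/1402 = 0.20399
Under exogeneity and monotonicity, PS = (p₁ − p₀) / (1 − p₀).
PS = (0.53589 − 0.20399) / (1 − 0.20399) = 0.33189 / 0.79601 ≈ 0.4169

PS ≈ 0.417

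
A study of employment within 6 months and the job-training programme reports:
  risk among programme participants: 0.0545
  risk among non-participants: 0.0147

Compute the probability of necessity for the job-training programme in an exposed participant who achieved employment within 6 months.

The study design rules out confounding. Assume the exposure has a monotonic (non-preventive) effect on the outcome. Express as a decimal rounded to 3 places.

Let p₁ = 0.0545, p₀ = 0.0147.
Under exogeneity and monotonicity, PN = (p₁ − p₀) / p₁.
PN = (0.0545 − 0.0147) / 0.0545 = 0.0398 / 0.0545 ≈ 0.7303

PN ≈ 0.730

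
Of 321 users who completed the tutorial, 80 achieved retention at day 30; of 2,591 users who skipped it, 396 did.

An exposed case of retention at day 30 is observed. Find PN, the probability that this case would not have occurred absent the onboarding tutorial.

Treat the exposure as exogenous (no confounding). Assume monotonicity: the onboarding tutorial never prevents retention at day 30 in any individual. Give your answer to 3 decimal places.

p₁ = P(outcome | exposed) = 80/321 = 0.24922
p₀ = P(outcome | unexposed) = 396/2591 = 0.15284
Under exogeneity and monotonicity, PN = (p₁ − p₀) / p₁.
PN = (0.24922 − 0.15284) / 0.24922 = 0.096384 / 0.24922 ≈ 0.3867

PN ≈ 0.387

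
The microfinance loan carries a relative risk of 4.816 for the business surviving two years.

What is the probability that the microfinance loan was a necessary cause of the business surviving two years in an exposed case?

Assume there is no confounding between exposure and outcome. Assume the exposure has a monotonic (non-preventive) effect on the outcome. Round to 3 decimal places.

PN ≈ 0.792

Under exogeneity and monotonicity, PN = (RR − 1) / RR = 1 − 1/RR.
PN = (4.816 − 1) / 4.816 = 3.816 / 4.816 ≈ 0.7924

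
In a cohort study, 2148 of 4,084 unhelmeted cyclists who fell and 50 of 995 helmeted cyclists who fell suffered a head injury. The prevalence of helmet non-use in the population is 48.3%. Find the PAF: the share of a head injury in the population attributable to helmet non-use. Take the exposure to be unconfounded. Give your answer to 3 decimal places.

PAF ≈ 0.821

p₁ = P(outcome | exposed) = 2148/4084 = 0.52595
p₀ = P(outcome | unexposed) = 50/995 = 0.050251
Overall risk P(Y=1) = π·p₁ + (1−π)·p₀ = 0.483×0.52595 + 0.517×0.050251 = 0.28002.
Under exogeneity, PAF = [P(Y=1) − p₀] / P(Y=1).
PAF = (0.28002 − 0.050251) / 0.28002 ≈ 0.8205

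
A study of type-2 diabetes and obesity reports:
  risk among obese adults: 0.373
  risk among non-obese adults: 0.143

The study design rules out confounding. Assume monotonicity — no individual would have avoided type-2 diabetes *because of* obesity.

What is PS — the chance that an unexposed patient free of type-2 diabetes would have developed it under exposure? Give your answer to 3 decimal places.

PS ≈ 0.268

Let p₁ = 0.373, p₀ = 0.143.
Under exogeneity and monotonicity, PS = (p₁ − p₀) / (1 − p₀).
PS = (0.373 − 0.143) / (1 − 0.143) = 0.23 / 0.857 ≈ 0.2684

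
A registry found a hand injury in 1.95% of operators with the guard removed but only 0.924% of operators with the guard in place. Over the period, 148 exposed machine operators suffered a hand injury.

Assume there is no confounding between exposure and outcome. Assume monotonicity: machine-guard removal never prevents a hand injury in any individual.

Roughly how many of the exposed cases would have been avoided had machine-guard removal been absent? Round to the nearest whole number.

about 78 cases

p₁ = 0.0195, p₀ = 0.00924.
PN = (p₁ − p₀)/p₁ = (0.0195 − 0.00924) / 0.0195 ≈ 0.52615.
Attributable cases ≈ PN × (exposed cases) = 0.52615 × 148 ≈ 77.87.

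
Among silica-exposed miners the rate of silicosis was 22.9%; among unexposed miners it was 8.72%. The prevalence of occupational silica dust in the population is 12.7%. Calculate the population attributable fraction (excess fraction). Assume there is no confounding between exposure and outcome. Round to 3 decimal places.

PAF ≈ 0.171

p₁ = 0.229, p₀ = 0.0872.
Overall risk P(Y=1) = π·p₁ + (1−π)·p₀ = 0.127×0.229 + 0.873×0.0872 = 0.10521.
Under exogeneity, PAF = [P(Y=1) − p₀] / P(Y=1).
PAF = (0.10521 − 0.0872) / 0.10521 ≈ 0.1712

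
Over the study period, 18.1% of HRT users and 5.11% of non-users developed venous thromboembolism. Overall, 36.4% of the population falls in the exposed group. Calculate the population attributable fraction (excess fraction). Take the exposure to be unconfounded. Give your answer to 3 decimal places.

p₁ = 0.181, p₀ = 0.0511.
Overall risk P(Y=1) = π·p₁ + (1−π)·p₀ = 0.364×0.181 + 0.636×0.0511 = 0.098384.
Under exogeneity, PAF = [P(Y=1) − p₀] / P(Y=1).
PAF = (0.098384 − 0.0511) / 0.098384 ≈ 0.4806

PAF ≈ 0.481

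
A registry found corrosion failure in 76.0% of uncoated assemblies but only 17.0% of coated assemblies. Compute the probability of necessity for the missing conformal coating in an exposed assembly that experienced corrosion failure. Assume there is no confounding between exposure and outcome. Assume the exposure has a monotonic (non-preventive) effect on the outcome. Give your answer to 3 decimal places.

p₁ = 0.76, p₀ = 0.17.
Under exogeneity and monotonicity, PN = (p₁ − p₀) / p₁.
PN = (0.76 − 0.17) / 0.76 = 0.59 / 0.76 ≈ 0.7763

PN ≈ 0.776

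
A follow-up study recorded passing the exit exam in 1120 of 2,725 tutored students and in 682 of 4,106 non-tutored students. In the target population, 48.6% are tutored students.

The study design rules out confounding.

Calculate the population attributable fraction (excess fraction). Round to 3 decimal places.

p₁ = P(outcome | exposed) = 1120/2725 = 0.41101
p₀ = P(outcome | unexposed) = 682/4106 = 0.1661
Overall risk P(Y=1) = π·p₁ + (1−π)·p₀ = 0.486×0.41101 + 0.514×0.1661 = 0.28513.
Under exogeneity, PAF = [P(Y=1) − p₀] / P(Y=1).
PAF = (0.28513 − 0.1661) / 0.28513 ≈ 0.4175

PAF ≈ 0.417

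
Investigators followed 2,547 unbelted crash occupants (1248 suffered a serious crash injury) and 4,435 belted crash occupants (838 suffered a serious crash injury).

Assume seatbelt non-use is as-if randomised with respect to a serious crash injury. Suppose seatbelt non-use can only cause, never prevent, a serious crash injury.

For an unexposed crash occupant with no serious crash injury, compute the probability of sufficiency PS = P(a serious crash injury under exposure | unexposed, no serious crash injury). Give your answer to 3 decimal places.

PS ≈ 0.371

p₁ = P(outcome | exposed) = 1248/2547 = 0.48999
p₀ = P(outcome | unexposed) = 838/4435 = 0.18895
Under exogeneity and monotonicity, PS = (p₁ − p₀) / (1 − p₀).
PS = (0.48999 − 0.18895) / (1 − 0.18895) = 0.30104 / 0.81105 ≈ 0.3712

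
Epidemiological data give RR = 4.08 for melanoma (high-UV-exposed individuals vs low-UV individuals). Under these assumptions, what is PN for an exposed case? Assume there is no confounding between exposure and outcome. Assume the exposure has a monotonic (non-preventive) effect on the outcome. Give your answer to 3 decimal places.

Under exogeneity and monotonicity, PN = (RR − 1) / RR = 1 − 1/RR.
PN = (4.08 − 1) / 4.08 = 3.08 / 4.08 ≈ 0.7549

PN ≈ 0.755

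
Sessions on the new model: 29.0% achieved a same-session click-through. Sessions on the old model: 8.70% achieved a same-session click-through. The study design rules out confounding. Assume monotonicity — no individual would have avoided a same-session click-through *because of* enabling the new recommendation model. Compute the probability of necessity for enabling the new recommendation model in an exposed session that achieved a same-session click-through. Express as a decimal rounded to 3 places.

PN ≈ 0.700

p₁ = 0.29, p₀ = 0.087.
Under exogeneity and monotonicity, PN = (p₁ − p₀) / p₁.
PN = (0.29 − 0.087) / 0.29 = 0.203 / 0.29 ≈ 0.7000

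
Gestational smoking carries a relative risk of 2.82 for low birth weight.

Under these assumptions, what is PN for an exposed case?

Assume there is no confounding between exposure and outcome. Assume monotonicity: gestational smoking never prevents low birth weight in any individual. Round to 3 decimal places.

Under exogeneity and monotonicity, PN = (RR − 1) / RR = 1 − 1/RR.
PN = (2.82 − 1) / 2.82 = 1.82 / 2.82 ≈ 0.6454

PN ≈ 0.645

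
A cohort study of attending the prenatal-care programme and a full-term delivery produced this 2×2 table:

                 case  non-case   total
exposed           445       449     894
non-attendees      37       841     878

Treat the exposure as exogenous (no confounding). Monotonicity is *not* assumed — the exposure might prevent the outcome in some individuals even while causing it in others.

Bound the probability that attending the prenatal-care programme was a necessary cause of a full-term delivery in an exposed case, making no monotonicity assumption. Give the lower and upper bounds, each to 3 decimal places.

p₁ = P(outcome | exposed) = 445/894 = 0.49776
p₀ = P(outcome | unexposed) = 37/878 = 0.042141
Under exogeneity alone the bounds on PN are max{0,(p₁−p₀)/p₁} ≤ PN ≤ min{1,(1−p₀)/p₁}.
  lower = (p₁ − p₀)/p₁ = 0.45562 / 0.49776 ≈ 0.9153
  upper = min{1, (1 − p₀)/p₁} = 0.95786 / 0.49776 ≈ 1.9243 → capped at 1

0.915 ≤ PN ≤ 1.000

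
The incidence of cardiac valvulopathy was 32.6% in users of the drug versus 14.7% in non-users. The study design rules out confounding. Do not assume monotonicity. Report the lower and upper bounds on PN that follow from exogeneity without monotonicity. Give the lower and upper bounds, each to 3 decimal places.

0.549 ≤ PN ≤ 1.000

p₁ = 0.326, p₀ = 0.147.
Under exogeneity alone the bounds on PN are max{0,(p₁−p₀)/p₁} ≤ PN ≤ min{1,(1−p₀)/p₁}.
  lower = (p₁ − p₀)/p₁ = 0.179 / 0.326 ≈ 0.5491
  upper = min{1, (1 − p₀)/p₁} = 0.853 / 0.326 ≈ 2.6166 → capped at 1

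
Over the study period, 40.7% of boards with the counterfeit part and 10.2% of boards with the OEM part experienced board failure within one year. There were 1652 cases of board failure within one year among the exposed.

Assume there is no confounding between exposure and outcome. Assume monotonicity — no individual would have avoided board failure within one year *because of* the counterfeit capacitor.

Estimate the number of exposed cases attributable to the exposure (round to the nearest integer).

p₁ = 0.407, p₀ = 0.102.
PN = (p₁ − p₀)/p₁ = (0.407 − 0.102) / 0.407 ≈ 0.74939.
Attributable cases ≈ PN × (exposed cases) = 0.74939 × 1652 ≈ 1237.99.

about 1238 cases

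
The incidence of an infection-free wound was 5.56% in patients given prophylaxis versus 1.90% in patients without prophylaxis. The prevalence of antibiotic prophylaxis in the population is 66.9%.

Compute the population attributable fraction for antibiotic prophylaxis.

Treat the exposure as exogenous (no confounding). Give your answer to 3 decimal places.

p₁ = 0.0556, p₀ = 0.019.
Overall risk P(Y=1) = π·p₁ + (1−π)·p₀ = 0.669×0.0556 + 0.331×0.019 = 0.043485.
Under exogeneity, PAF = [P(Y=1) − p₀] / P(Y=1).
PAF = (0.043485 − 0.019) / 0.043485 ≈ 0.5631

PAF ≈ 0.563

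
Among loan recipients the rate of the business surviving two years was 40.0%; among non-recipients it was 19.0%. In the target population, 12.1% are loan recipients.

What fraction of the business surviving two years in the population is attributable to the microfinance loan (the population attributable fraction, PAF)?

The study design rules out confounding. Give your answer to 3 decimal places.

p₁ = 0.4, p₀ = 0.19.
Overall risk P(Y=1) = π·p₁ + (1−π)·p₀ = 0.121×0.4 + 0.879×0.19 = 0.21541.
Under exogeneity, PAF = [P(Y=1) − p₀] / P(Y=1).
PAF = (0.21541 − 0.19) / 0.21541 ≈ 0.1180

PAF ≈ 0.118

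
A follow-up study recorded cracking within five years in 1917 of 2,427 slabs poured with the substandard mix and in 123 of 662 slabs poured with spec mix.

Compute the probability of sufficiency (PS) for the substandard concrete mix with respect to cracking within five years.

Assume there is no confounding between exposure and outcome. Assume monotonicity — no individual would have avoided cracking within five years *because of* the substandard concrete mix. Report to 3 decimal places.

p₁ = P(outcome | exposed) = 1917/2427 = 0.78986
p₀ = P(outcome | unexposed) = 123/662 = 0.1858
Under exogeneity and monotonicity, PS = (p₁ − p₀) / (1 − p₀).
PS = (0.78986 − 0.1858) / (1 − 0.1858) = 0.60406 / 0.8142 ≈ 0.7419

PS ≈ 0.742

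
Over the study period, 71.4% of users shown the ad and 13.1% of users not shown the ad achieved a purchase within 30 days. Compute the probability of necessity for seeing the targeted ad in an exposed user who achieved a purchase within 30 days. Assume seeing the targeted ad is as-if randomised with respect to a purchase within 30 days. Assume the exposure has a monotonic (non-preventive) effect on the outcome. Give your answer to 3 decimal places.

p₁ = 0.714, p₀ = 0.131.
Under exogeneity and monotonicity, PN = (p₁ − p₀) / p₁.
PN = (0.714 − 0.131) / 0.714 = 0.583 / 0.714 ≈ 0.8165

PN ≈ 0.817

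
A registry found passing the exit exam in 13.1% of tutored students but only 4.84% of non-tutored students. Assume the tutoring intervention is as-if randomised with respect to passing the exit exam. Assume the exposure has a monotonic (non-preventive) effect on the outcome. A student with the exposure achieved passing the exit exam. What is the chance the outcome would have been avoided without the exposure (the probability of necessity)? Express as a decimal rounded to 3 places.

p₁ = 0.131, p₀ = 0.0484.
Under exogeneity and monotonicity, PN = (p₁ − p₀) / p₁.
PN = (0.131 − 0.0484) / 0.131 = 0.0826 / 0.131 ≈ 0.6305

PN ≈ 0.631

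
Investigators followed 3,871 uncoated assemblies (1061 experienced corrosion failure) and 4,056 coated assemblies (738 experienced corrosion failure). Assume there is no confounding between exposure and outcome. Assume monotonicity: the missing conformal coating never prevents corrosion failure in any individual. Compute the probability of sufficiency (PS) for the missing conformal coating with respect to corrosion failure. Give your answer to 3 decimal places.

PS ≈ 0.113

p₁ = P(outcome | exposed) = 1061/3871 = 0.27409
p₀ = P(outcome | unexposed) = 738/4056 = 0.18195
Under exogeneity and monotonicity, PS = (p₁ − p₀) / (1 − p₀).
PS = (0.27409 − 0.18195) / (1 − 0.18195) = 0.092137 / 0.81805 ≈ 0.1126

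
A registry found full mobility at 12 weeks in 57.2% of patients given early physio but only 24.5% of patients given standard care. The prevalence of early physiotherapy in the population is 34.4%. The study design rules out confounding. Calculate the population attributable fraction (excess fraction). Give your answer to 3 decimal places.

PAF ≈ 0.315

p₁ = 0.572, p₀ = 0.245.
Overall risk P(Y=1) = π·p₁ + (1−π)·p₀ = 0.344×0.572 + 0.656×0.245 = 0.35749.
Under exogeneity, PAF = [P(Y=1) − p₀] / P(Y=1).
PAF = (0.35749 − 0.245) / 0.35749 ≈ 0.3147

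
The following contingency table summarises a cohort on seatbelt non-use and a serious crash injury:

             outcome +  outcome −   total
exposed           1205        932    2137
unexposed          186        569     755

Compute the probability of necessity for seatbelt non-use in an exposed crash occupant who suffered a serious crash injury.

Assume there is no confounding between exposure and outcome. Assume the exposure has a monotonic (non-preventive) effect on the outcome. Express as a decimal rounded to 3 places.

PN ≈ 0.563

p₁ = P(outcome | exposed) = 1205/2137 = 0.56387
p₀ = P(outcome | unexposed) = 186/755 = 0.24636
Under exogeneity and monotonicity, PN = (p₁ − p₀)/p₁.
PN = (0.56387 − 0.24636) / 0.56387 ≈ 0.5631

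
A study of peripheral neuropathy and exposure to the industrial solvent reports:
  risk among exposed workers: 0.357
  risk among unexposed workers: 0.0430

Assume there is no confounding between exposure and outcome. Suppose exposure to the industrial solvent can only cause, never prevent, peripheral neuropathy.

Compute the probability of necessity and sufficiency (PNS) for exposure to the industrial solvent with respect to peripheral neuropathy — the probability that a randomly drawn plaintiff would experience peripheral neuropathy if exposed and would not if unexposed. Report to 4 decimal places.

Let p₁ = 0.357, p₀ = 0.043.
Under exogeneity and monotonicity, PNS = p₁ − p₀.
PNS = 0.357 − 0.043 = 0.314

PNS ≈ 0.3140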